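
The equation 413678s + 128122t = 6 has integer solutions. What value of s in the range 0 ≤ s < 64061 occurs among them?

31895

gcd(413678, 128122) = 2 (Euclid: 413678 = 3·128122 + 29312; 128122 = 4·29312 + 10874; 29312 = 2·10874 + 7564; 10874 = 1·7564 + 3310; 7564 = 2·3310 + 944; 3310 = 3·944 + 478; 944 = 1·478 + 466; 478 = 1·466 + 12; 466 = 38·12 + 10; 12 = 1·10 + 2; 10 = 5·2 + 0), and 2 | 6.
Extended Euclid: 413678·(-10722) + 128122·(34619) = 2. Scale by 3: s₀ = -32166.
General solution s = s₀ + 64061k; reducing mod 64061 gives s = 31895 (and t = -102982).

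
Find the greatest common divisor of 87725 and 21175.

3025

Euclid: 87725 = 4·21175 + 3025; 21175 = 7·3025 + 0. Last nonzero remainder: 3025.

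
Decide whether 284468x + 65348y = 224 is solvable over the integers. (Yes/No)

gcd(284468, 65348): 284468 = 4·65348 + 23076; 65348 = 2·23076 + 19196; 23076 = 1·19196 + 3880; 19196 = 4·3880 + 3676; 3880 = 1·3676 + 204; 3676 = 18·204 + 4; 204 = 51·4 + 0 → 4
4 divides 224, so a solution exists.

Yes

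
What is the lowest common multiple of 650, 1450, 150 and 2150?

2431650

lcm(650, 1450) = 650·1450/gcd = 942500/50 = 18850
lcm(18850, 150) = 18850·150/gcd = 2827500/50 = 56550
lcm(56550, 2150) = 56550·2150/gcd = 121582500/50 = 2431650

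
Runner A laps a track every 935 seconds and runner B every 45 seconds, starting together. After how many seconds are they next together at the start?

935 = 5 · 11 · 17; 45 = 3² · 5
max exponents: 3² · 5 · 11 · 17 = 8415

8415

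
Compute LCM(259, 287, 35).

259 = 7 · 37; 287 = 7 · 41; 35 = 5 · 7
lcm takes max exponent of each prime: 5 · 7 · 37 · 41 = 53095

53095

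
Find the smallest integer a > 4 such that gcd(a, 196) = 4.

196 = 4·49. Any a with gcd(a, 196) = 4 is a multiple of 4, say 4s, with s coprime to 49.
Need s > 4/4, so s ≥ 2. First s ≥ 2 with gcd(s, 49) = 1 is s = 2. Thus a = 4·2 = 8.

8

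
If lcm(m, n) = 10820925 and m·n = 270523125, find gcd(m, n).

25

From gcd × lcm = mn: gcd = 270523125 / 10820925 = 25.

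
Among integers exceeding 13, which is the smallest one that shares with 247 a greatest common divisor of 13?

26

Multiples of 13 above 13: 13·2, 13·3, … . Need the cofactor coprime to 247/13 = 19.
Checking s = 2, 3, … the first with gcd(s, 19) = 1 is s = 2, giving 26.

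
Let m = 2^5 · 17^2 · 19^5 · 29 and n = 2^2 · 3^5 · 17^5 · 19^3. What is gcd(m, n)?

min exponent per shared prime: 2^2 · 17^2 · 19^3 = 7929004

7929004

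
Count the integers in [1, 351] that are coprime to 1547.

260

1547 = 7·13·17. Inclusion–exclusion on these primes:
351 − ⌊351/7⌋ − ⌊351/13⌋ − ⌊351/17⌋ + ⌊351/91⌋ + ⌊351/119⌋ + ⌊351/221⌋ − ⌊351/1547⌋ = 260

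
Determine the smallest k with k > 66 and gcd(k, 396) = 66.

Multiples of 66 above 66: 66·2, 66·3, … . Need the cofactor coprime to 396/66 = 6.
Checking s = 2, 3, … the first with gcd(s, 6) = 1 is s = 5, giving 330.

330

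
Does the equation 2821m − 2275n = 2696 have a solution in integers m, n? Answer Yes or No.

gcd(2821, 2275): 2821 = 1·2275 + 546; 2275 = 4·546 + 91; 546 = 6·91 + 0 → 91
91 does not divide 2696, so a solution does not exist.

No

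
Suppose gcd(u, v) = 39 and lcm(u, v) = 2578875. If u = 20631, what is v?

Using uv = gcd(u,v)·lcm(u,v) = 39·2578875 = 100576125, we get v = 100576125/20631 = 4875.

4875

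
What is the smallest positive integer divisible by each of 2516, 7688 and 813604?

983596792552

lcm(2516, 7688) = 2516·7688/gcd = 19343008/4 = 4835752
lcm(4835752, 813604) = 4835752·813604/gcd = 3934387170208/4 = 983596792552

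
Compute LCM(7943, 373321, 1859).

4106531

7943 = 13² · 47; 373321 = 13² · 47²; 1859 = 11 · 13²
lcm takes max exponent of each prime: 11 · 13² · 47² = 4106531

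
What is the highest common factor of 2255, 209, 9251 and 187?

2255 = 5 · 11 · 41; 209 = 11 · 19; 9251 = 11 · 29²; 187 = 11 · 17
gcd takes min exponent of each prime: 11 = 11

11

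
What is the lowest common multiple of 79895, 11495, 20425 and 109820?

2402709499300

lcm(79895, 11495) = 79895·11495/gcd = 918393025/95 = 9667295
lcm(9667295, 20425) = 9667295·20425/gcd = 197454500375/95 = 2078468425
lcm(2078468425, 109820) = 2078468425·109820/gcd = 228257402433500/95 = 2402709499300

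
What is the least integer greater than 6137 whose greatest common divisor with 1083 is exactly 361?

6859

1083 = 361·3. Any a with gcd(a, 1083) = 361 is a multiple of 361, say 361s, with s coprime to 3.
Need s > 6137/361, so s ≥ 18. First s ≥ 18 with gcd(s, 3) = 1 is s = 19. Thus a = 361·19 = 6859.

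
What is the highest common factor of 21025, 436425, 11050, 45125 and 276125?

21025 = 5² · 29²; 436425 = 3 · 5² · 11 · 23²; 11050 = 2 · 5² · 13 · 17; 45125 = 5³ · 19²; 276125 = 5³ · 47²
gcd takes min exponent of each prime: 5² = 25

25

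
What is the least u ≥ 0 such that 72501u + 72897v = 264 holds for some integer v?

Euclid: 72897 = 1·72501 + 396; 72501 = 183·396 + 33; 396 = 12·33 + 0 → gcd = 33; 264 = 33·8.
Back-substitution yields 72501·(184) + 72897·(-183) = 33, so one solution is u = 184·8 = 1472, v = -183·8 = -1464.
Solutions in u differ by 72897/33 = 2209; the one in [0, 2209) is 1472 mod 2209 = 1472.

1472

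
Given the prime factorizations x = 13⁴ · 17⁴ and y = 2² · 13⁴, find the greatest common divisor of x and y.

28561

min exponent per shared prime: 13⁴ = 28561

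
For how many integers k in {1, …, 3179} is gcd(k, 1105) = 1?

2210

Prime factors of 1105: 5, 13, 17. Count integers ≤ 3179 divisible by none of them.
By inclusion–exclusion: 3179 − ⌊3179/5⌋ − ⌊3179/13⌋ − ⌊3179/17⌋ + ⌊3179/65⌋ + ⌊3179/85⌋ + ⌊3179/221⌋ − ⌊3179/1105⌋ = 2210.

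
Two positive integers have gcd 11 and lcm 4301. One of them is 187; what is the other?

253

Using mn = gcd(m,n)·lcm(m,n) = 11·4301 = 47311, we get n = 47311/187 = 253.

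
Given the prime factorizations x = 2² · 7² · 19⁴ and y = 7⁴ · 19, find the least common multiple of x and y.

max exponent per prime: 2² · 7⁴ · 19⁴ = 1251602884

1251602884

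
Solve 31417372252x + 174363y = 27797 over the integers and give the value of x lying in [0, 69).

Euclid: 31417372252 = 180183·174363 + 123823; 174363 = 1·123823 + 50540; 123823 = 2·50540 + 22743; 50540 = 2·22743 + 5054; 22743 = 4·5054 + 2527; 5054 = 2·2527 + 0 → gcd = 2527; 27797 = 2527·11.
Back-substitution yields 31417372252·(31) + 174363·(-5585695) = 2527, so one solution is x = 31·11 = 341, y = -5585695·11 = -61442645.
Solutions in x differ by 174363/2527 = 69; the one in [0, 69) is 341 mod 69 = 65.

65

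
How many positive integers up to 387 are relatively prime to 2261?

Prime factors of 2261: 7, 17, 19. Count integers ≤ 387 divisible by none of them.
By inclusion–exclusion: 387 − ⌊387/7⌋ − ⌊387/17⌋ − ⌊387/19⌋ + ⌊387/119⌋ + ⌊387/133⌋ + ⌊387/323⌋ − ⌊387/2261⌋ = 296.

296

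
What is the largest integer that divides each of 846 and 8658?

18

Euclid: 8658 = 10·846 + 198; 846 = 4·198 + 54; 198 = 3·54 + 36; 54 = 1·36 + 18; 36 = 2·18 + 0. Last nonzero remainder: 18.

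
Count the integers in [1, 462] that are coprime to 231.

Prime factors of 231: 3, 7, 11. Count integers ≤ 462 divisible by none of them.
By inclusion–exclusion: 462 − ⌊462/3⌋ − ⌊462/7⌋ − ⌊462/11⌋ + ⌊462/21⌋ + ⌊462/33⌋ + ⌊462/77⌋ − ⌊462/231⌋ = 240.

240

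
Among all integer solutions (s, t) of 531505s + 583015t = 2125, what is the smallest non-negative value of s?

3271

gcd(531505, 583015) = 85 (Euclid: 583015 = 1·531505 + 51510; 531505 = 10·51510 + 16405; 51510 = 3·16405 + 2295; 16405 = 7·2295 + 340; 2295 = 6·340 + 255; 340 = 1·255 + 85; 255 = 3·85 + 0), and 85 | 2125.
Extended Euclid: 531505·(1777) + 583015·(-1620) = 85. Scale by 25: s₀ = 44425.
General solution s = s₀ + 6859k; reducing mod 6859 gives s = 3271 (and t = -2982).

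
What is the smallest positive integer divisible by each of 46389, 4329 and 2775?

1673483175

lcm(46389, 4329) = 46389·4329/gcd = 200817981/3 = 66939327
lcm(66939327, 2775) = 66939327·2775/gcd = 185756632425/111 = 1673483175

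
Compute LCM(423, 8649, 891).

40243797

423 = 3² · 47; 8649 = 3² · 31²; 891 = 3⁴ · 11
lcm takes max exponent of each prime: 3⁴ · 11 · 31² · 47 = 40243797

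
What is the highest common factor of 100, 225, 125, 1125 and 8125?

gcd(100, 225): 225 = 2·100 + 25; 100 = 4·25 + 0 → 25
gcd(25, 125): 125 = 5·25 + 0 → 25
gcd(25, 1125): 1125 = 45·25 + 0 → 25
gcd(25, 8125): 8125 = 325·25 + 0 → 25

25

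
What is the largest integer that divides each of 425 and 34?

425 = 5² · 17
34 = 2 · 17
Common: 17 = 17

17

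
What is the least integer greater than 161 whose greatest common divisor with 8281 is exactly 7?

8281 = 7·1183. Any k with gcd(k, 8281) = 7 is a multiple of 7, say 7s, with s coprime to 1183.
Need s > 161/7, so s ≥ 24. First s ≥ 24 with gcd(s, 1183) = 1 is s = 24. Thus k = 7·24 = 168.

168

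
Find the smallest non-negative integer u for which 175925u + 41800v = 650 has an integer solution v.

Euclid: 175925 = 4·41800 + 8725; 41800 = 4·8725 + 6900; 8725 = 1·6900 + 1825; 6900 = 3·1825 + 1425; 1825 = 1·1425 + 400; 1425 = 3·400 + 225; 400 = 1·225 + 175; 225 = 1·175 + 50; 175 = 3·50 + 25; 50 = 2·25 + 0 → gcd = 25; 650 = 25·26.
Back-substitution yields 175925·(733) + 41800·(-3085) = 25, so one solution is u = 733·26 = 19058, v = -3085·26 = -80210.
Solutions in u differ by 41800/25 = 1672; the one in [0, 1672) is 19058 mod 1672 = 666.

666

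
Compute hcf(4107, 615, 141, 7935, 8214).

3

4107 = 3 · 37²; 615 = 3 · 5 · 41; 141 = 3 · 47; 7935 = 3 · 5 · 23²; 8214 = 2 · 3 · 37²
gcd takes min exponent of each prime: 3 = 3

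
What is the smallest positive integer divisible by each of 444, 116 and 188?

444 = 2² · 3 · 37; 116 = 2² · 29; 188 = 2² · 47
lcm takes max exponent of each prime: 2² · 3 · 29 · 37 · 47 = 605172

605172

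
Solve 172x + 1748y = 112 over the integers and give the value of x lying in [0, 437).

397

gcd(172, 1748) = 4 (Euclid: 1748 = 10·172 + 28; 172 = 6·28 + 4; 28 = 7·4 + 0), and 4 | 112.
Extended Euclid: 172·(61) + 1748·(-6) = 4. Scale by 28: x₀ = 1708.
General solution x = x₀ + 437t; reducing mod 437 gives x = 397 (and y = -39).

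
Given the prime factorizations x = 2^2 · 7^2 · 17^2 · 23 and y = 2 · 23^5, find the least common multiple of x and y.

364580212892

max exponent per prime: 2^2 · 7^2 · 17^2 · 23^5 = 364580212892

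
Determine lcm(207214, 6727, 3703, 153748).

60887198552348

lcm(207214, 6727) = 207214·6727/gcd = 1393928578/7 = 199132654
lcm(199132654, 3703) = 199132654·3703/gcd = 737388217762/7 = 105341173966
lcm(105341173966, 153748) = 105341173966·153748/gcd = 16195994814924568/266 = 60887198552348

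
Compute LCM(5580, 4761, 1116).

5580 = 2² · 3² · 5 · 31; 4761 = 3² · 23²; 1116 = 2² · 3² · 31
lcm takes max exponent of each prime: 2² · 3² · 5 · 23² · 31 = 2951820

2951820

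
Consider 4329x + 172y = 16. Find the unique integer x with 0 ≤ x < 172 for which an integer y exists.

gcd(4329, 172) = 1 (Euclid: 4329 = 25·172 + 29; 172 = 5·29 + 27; 29 = 1·27 + 2; 27 = 13·2 + 1; 2 = 2·1 + 0), and 1 | 16.
Extended Euclid: 4329·(-83) + 172·(2089) = 1. Scale by 16: x₀ = -1328.
General solution x = x₀ + 172t; reducing mod 172 gives x = 48 (and y = -1208).

48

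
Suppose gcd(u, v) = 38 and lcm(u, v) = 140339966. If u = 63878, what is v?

83486

u·v = gcd·lcm = 38·140339966 = 5332918708, so v = 5332918708/63878 = 83486.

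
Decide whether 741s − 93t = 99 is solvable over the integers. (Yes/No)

By Bézout, 741s − 93t = 99 has integer solutions iff gcd(741, 93) | 99.
Euclid: 741 = 7·93 + 90; 93 = 1·90 + 3; 90 = 30·3 + 0. gcd = 3; 99 mod 3 = 0. Yes.

Yes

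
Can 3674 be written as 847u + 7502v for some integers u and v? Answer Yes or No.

By Bézout, 847u + 7502v = 3674 has integer solutions iff gcd(847, 7502) | 3674.
Euclid: 7502 = 8·847 + 726; 847 = 1·726 + 121; 726 = 6·121 + 0. gcd = 121; 3674 mod 121 = 44. No.

No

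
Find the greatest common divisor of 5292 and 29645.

49

Euclid: 29645 = 5·5292 + 3185; 5292 = 1·3185 + 2107; 3185 = 1·2107 + 1078; 2107 = 1·1078 + 1029; 1078 = 1·1029 + 49; 1029 = 21·49 + 0. Last nonzero remainder: 49.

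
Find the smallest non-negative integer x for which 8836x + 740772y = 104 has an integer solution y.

Reduce mod 740772: 8836x ≡ 104 (mod 740772). With g = gcd(8836, 740772) = 4 dividing 104, divide through: 2209x ≡ 26 (mod 185193).
Since gcd(2209, 185193) = 1, x ≡ 26·(2209)⁻¹ ≡ 23474 (mod 185193). Smallest non-negative: 23474.

23474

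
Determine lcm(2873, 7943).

2873 = 13² · 17; 7943 = 13² · 47
max exponents: 13² · 17 · 47 = 135031

135031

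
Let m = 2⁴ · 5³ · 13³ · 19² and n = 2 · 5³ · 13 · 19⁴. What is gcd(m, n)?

min exponent per shared prime: 2 · 5³ · 13 · 19² = 1173250

1173250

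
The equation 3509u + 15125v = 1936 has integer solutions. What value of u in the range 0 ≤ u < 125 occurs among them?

gcd(3509, 15125) = 121 (Euclid: 15125 = 4·3509 + 1089; 3509 = 3·1089 + 242; 1089 = 4·242 + 121; 242 = 2·121 + 0), and 121 | 1936.
Extended Euclid: 3509·(-56) + 15125·(13) = 121. Scale by 16: u₀ = -896.
General solution u = u₀ + 125t; reducing mod 125 gives u = 104 (and v = -24).

104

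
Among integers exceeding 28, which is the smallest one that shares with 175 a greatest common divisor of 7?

42

175 = 7·25. Any k with gcd(k, 175) = 7 is a multiple of 7, say 7s, with s coprime to 25.
Need s > 28/7, so s ≥ 5. First s ≥ 5 with gcd(s, 25) = 1 is s = 6. Thus k = 7·6 = 42.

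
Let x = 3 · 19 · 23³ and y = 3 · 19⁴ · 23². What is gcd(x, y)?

30153

min exponent per shared prime: 3 · 19 · 23² = 30153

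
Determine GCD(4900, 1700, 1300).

100

gcd(4900, 1700): 4900 = 2·1700 + 1500; 1700 = 1·1500 + 200; 1500 = 7·200 + 100; 200 = 2·100 + 0 → 100
gcd(100, 1300): 1300 = 13·100 + 0 → 100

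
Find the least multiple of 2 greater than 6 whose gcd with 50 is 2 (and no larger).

8

50 = 2·25. Any x with gcd(x, 50) = 2 is a multiple of 2, say 2s, with s coprime to 25.
Need s > 6/2, so s ≥ 4. First s ≥ 4 with gcd(s, 25) = 1 is s = 4. Thus x = 2·4 = 8.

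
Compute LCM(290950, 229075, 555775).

489812288350

290950 = 2 · 5² · 11 · 23²; 229075 = 5² · 7² · 11 · 17; 555775 = 5² · 11 · 43 · 47
lcm takes max exponent of each prime: 2 · 5² · 7² · 11 · 17 · 23² · 43 · 47 = 489812288350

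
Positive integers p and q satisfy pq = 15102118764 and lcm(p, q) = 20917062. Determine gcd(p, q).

722

From gcd × lcm = pq: gcd = 15102118764 / 20917062 = 722.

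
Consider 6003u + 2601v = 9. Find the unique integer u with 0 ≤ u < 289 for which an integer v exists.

Euclid: 6003 = 2·2601 + 801; 2601 = 3·801 + 198; 801 = 4·198 + 9; 198 = 22·9 + 0 → gcd = 9; 9 = 9·1.
Back-substitution yields 6003·(13) + 2601·(-30) = 9, so one solution is u = 13·1 = 13, v = -30·1 = -30.
Solutions in u differ by 2601/9 = 289; the one in [0, 289) is 13 mod 289 = 13.

13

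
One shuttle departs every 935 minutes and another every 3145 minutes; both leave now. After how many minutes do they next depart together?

gcd first: 3145 = 3·935 + 340; 935 = 2·340 + 255; 340 = 1·255 + 85; 255 = 3·85 + 0 → gcd = 85
lcm = 935·3145/gcd = 2940575/85 = 34595

34595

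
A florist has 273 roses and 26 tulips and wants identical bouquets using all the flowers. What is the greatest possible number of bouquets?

Euclid: 273 = 10·26 + 13; 26 = 2·13 + 0. Last nonzero remainder: 13.

13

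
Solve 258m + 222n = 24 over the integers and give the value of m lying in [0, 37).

Reduce mod 222: 258m ≡ 24 (mod 222). With g = gcd(258, 222) = 6 dividing 24, divide through: 43m ≡ 4 (mod 37).
Since gcd(43, 37) = 1, m ≡ 4·(43)⁻¹ ≡ 13 (mod 37). Smallest non-negative: 13.

13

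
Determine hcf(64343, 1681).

Euclid: 64343 = 38·1681 + 465; 1681 = 3·465 + 286; 465 = 1·286 + 179; 286 = 1·179 + 107; 179 = 1·107 + 72; 107 = 1·72 + 35; 72 = 2·35 + 2; 35 = 17·2 + 1; 2 = 2·1 + 0. Last nonzero remainder: 1.

1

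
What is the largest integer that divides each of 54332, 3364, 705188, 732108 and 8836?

gcd(54332, 3364): 54332 = 16·3364 + 508; 3364 = 6·508 + 316; 508 = 1·316 + 192; 316 = 1·192 + 124; 192 = 1·124 + 68; 124 = 1·68 + 56; 68 = 1·56 + 12; 56 = 4·12 + 8; 12 = 1·8 + 4; 8 = 2·4 + 0 → 4
gcd(4, 705188): 705188 = 176297·4 + 0 → 4
gcd(4, 732108): 732108 = 183027·4 + 0 → 4
gcd(4, 8836): 8836 = 2209·4 + 0 → 4

4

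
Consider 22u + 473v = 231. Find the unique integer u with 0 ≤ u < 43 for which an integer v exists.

32

gcd(22, 473) = 11 (Euclid: 473 = 21·22 + 11; 22 = 2·11 + 0), and 11 | 231.
Extended Euclid: 22·(-21) + 473·(1) = 11. Scale by 21: u₀ = -441.
General solution u = u₀ + 43t; reducing mod 43 gives u = 32 (and v = -1).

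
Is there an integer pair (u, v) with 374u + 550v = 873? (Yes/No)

No

gcd(374, 550): 550 = 1·374 + 176; 374 = 2·176 + 22; 176 = 8·22 + 0 → 22
22 does not divide 873, so a solution does not exist.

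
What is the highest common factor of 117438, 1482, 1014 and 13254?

6

gcd(117438, 1482): 117438 = 79·1482 + 360; 1482 = 4·360 + 42; 360 = 8·42 + 24; 42 = 1·24 + 18; 24 = 1·18 + 6; 18 = 3·6 + 0 → 6
gcd(6, 1014): 1014 = 169·6 + 0 → 6
gcd(6, 13254): 13254 = 2209·6 + 0 → 6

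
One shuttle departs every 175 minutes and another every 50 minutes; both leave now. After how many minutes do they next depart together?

175 = 5² · 7; 50 = 2 · 5²
max exponents: 2 · 5² · 7 = 350

350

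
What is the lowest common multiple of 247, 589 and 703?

283309

247 = 13 · 19; 589 = 19 · 31; 703 = 19 · 37
lcm takes max exponent of each prime: 13 · 19 · 31 · 37 = 283309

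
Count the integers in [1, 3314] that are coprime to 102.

1040

102 = 2·3·17. Inclusion–exclusion on these primes:
3314 − ⌊3314/2⌋ − ⌊3314/3⌋ − ⌊3314/17⌋ + ⌊3314/6⌋ + ⌊3314/34⌋ + ⌊3314/51⌋ − ⌊3314/102⌋ = 1040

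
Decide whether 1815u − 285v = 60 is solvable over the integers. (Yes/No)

Yes

gcd(1815, 285): 1815 = 6·285 + 105; 285 = 2·105 + 75; 105 = 1·75 + 30; 75 = 2·30 + 15; 30 = 2·15 + 0 → 15
15 divides 60, so a solution exists.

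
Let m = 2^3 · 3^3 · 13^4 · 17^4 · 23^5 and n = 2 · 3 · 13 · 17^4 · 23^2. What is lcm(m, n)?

max exponent per prime: 2^3 · 3^3 · 13^4 · 17^4 · 23^5 = 3316362731329258728

3316362731329258728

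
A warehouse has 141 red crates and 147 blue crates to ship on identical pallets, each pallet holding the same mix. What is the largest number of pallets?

Euclid: 147 = 1·141 + 6; 141 = 23·6 + 3; 6 = 2·3 + 0. Last nonzero remainder: 3.

3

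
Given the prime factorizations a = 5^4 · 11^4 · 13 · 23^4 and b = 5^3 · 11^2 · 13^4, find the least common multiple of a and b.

73136725365900625

max exponent per prime: 5^4 · 11^4 · 13^4 · 23^4 = 73136725365900625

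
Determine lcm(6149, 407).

6149 = 11 · 13 · 43; 407 = 11 · 37
max exponents: 11 · 13 · 37 · 43 = 227513

227513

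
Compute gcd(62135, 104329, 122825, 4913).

289

62135 = 5 · 17² · 43; 104329 = 17² · 19²; 122825 = 5² · 17³; 4913 = 17³
gcd takes min exponent of each prime: 17² = 289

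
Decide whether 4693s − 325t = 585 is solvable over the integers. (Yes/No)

Yes

gcd(4693, 325): 4693 = 14·325 + 143; 325 = 2·143 + 39; 143 = 3·39 + 26; 39 = 1·26 + 13; 26 = 2·13 + 0 → 13
13 divides 585, so a solution exists.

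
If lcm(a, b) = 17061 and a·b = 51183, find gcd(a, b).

3

From gcd × lcm = ab: gcd = 51183 / 17061 = 3.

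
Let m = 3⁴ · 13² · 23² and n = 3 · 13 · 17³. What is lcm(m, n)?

max exponent per prime: 3⁴ · 13² · 17³ · 23² = 35577396153

35577396153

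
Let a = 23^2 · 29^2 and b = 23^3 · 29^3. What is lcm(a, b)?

max exponent per prime: 23^3 · 29^3 = 296740963

296740963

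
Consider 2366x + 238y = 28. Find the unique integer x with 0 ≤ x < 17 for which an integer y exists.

Euclid: 2366 = 9·238 + 224; 238 = 1·224 + 14; 224 = 16·14 + 0 → gcd = 14; 28 = 14·2.
Back-substitution yields 2366·(-1) + 238·(10) = 14, so one solution is x = -1·2 = -2, y = 10·2 = 20.
Solutions in x differ by 238/14 = 17; the one in [0, 17) is -2 mod 17 = 15.

15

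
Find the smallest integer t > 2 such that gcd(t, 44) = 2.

gcd(t, 44) = 2 forces 2 | t; write t = 2s. Then gcd(2s, 2·22) = 2·gcd(s, 22), so need gcd(s, 22) = 1.
2s > 2 gives s ≥ 2. The least s ≥ 2 coprime to 22 is 3, so t = 2·3 = 6.

6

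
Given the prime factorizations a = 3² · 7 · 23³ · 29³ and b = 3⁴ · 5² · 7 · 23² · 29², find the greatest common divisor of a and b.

min exponent per shared prime: 3² · 7 · 23² · 29² = 28028007

28028007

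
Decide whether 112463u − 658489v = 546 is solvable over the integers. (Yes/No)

Yes

By Bézout, 112463u − 658489v = 546 has integer solutions iff gcd(112463, 658489) | 546.
Euclid: 658489 = 5·112463 + 96174; 112463 = 1·96174 + 16289; 96174 = 5·16289 + 14729; 16289 = 1·14729 + 1560; 14729 = 9·1560 + 689; 1560 = 2·689 + 182; 689 = 3·182 + 143; 182 = 1·143 + 39; 143 = 3·39 + 26; 39 = 1·26 + 13; 26 = 2·13 + 0. gcd = 13; 546 mod 13 = 0. Yes.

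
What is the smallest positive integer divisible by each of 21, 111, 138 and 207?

lcm(21, 111) = 21·111/gcd = 2331/3 = 777
lcm(777, 138) = 777·138/gcd = 107226/3 = 35742
lcm(35742, 207) = 35742·207/gcd = 7398594/69 = 107226

107226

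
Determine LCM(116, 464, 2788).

116 = 2² · 29; 464 = 2⁴ · 29; 2788 = 2² · 17 · 41
lcm takes max exponent of each prime: 2⁴ · 17 · 29 · 41 = 323408

323408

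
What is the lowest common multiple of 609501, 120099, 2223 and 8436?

200338102692

609501 = 3 · 17² · 19 · 37; 120099 = 3 · 7² · 19 · 43; 2223 = 3² · 13 · 19; 8436 = 2² · 3 · 19 · 37
lcm takes max exponent of each prime: 2² · 3² · 7² · 13 · 17² · 19 · 37 · 43 = 200338102692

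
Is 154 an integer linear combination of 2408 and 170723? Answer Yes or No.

Yes

By Bézout, 2408p − 170723q = 154 has integer solutions iff gcd(2408, 170723) | 154.
Euclid: 170723 = 70·2408 + 2163; 2408 = 1·2163 + 245; 2163 = 8·245 + 203; 245 = 1·203 + 42; 203 = 4·42 + 35; 42 = 1·35 + 7; 35 = 5·7 + 0. gcd = 7; 154 mod 7 = 0. Yes.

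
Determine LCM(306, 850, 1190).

306 = 2 · 3² · 17; 850 = 2 · 5² · 17; 1190 = 2 · 5 · 7 · 17
lcm takes max exponent of each prime: 2 · 3² · 5² · 7 · 17 = 53550

53550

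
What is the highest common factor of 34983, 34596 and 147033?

34983 = 3² · 13² · 23; 34596 = 2² · 3² · 31²; 147033 = 3² · 17 · 31²
gcd takes min exponent of each prime: 3² = 9

9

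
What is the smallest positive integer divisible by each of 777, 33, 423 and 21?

777 = 3 · 7 · 37; 33 = 3 · 11; 423 = 3² · 47; 21 = 3 · 7
lcm takes max exponent of each prime: 3² · 7 · 11 · 37 · 47 = 1205127

1205127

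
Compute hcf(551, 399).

19

Euclid: 551 = 1·399 + 152; 399 = 2·152 + 95; 152 = 1·95 + 57; 95 = 1·57 + 38; 57 = 1·38 + 19; 38 = 2·19 + 0. Last nonzero remainder: 19.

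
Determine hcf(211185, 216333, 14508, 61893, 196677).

117

gcd(211185, 216333): 216333 = 1·211185 + 5148; 211185 = 41·5148 + 117; 5148 = 44·117 + 0 → 117
gcd(117, 14508): 14508 = 124·117 + 0 → 117
gcd(117, 61893): 61893 = 529·117 + 0 → 117
gcd(117, 196677): 196677 = 1681·117 + 0 → 117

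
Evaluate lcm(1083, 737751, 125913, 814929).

442694412818637

1083 = 3 · 19²; 737751 = 3 · 7 · 19 · 43²; 125913 = 3 · 19 · 47²; 814929 = 3 · 17 · 19 · 29²
lcm takes max exponent of each prime: 3 · 7 · 17 · 19² · 29² · 43² · 47² = 442694412818637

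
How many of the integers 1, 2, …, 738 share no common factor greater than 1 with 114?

233

Prime factors of 114: 2, 3, 19. Count integers ≤ 738 divisible by none of them.
By inclusion–exclusion: 738 − ⌊738/2⌋ − ⌊738/3⌋ − ⌊738/19⌋ + ⌊738/6⌋ + ⌊738/38⌋ + ⌊738/57⌋ − ⌊738/114⌋ = 233.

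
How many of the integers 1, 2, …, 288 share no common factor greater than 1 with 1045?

199

Prime factors of 1045: 5, 11, 19. Count integers ≤ 288 divisible by none of them.
By inclusion–exclusion: 288 − ⌊288/5⌋ − ⌊288/11⌋ − ⌊288/19⌋ + ⌊288/55⌋ + ⌊288/95⌋ + ⌊288/209⌋ − ⌊288/1045⌋ = 199.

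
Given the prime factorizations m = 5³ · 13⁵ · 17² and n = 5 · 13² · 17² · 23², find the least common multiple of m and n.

max exponent per prime: 5³ · 13⁵ · 17² · 23² = 7095455641625

7095455641625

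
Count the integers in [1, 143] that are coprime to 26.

26 = 2·13. Inclusion–exclusion on these primes:
143 − ⌊143/2⌋ − ⌊143/13⌋ + ⌊143/26⌋ = 66

66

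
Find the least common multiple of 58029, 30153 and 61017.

58029 = 3 · 23 · 29²; 30153 = 3 · 19 · 23²; 61017 = 3 · 11 · 43²
lcm takes max exponent of each prime: 3 · 11 · 19 · 23² · 29² · 43² = 515770050147

515770050147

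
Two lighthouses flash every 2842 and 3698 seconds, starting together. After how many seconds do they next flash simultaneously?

5254858

2842 = 2 · 7² · 29; 3698 = 2 · 43²
max exponents: 2 · 7² · 29 · 43² = 5254858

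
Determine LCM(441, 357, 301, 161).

7414533

lcm(441, 357) = 441·357/gcd = 157437/21 = 7497
lcm(7497, 301) = 7497·301/gcd = 2256597/7 = 322371
lcm(322371, 161) = 322371·161/gcd = 51901731/7 = 7414533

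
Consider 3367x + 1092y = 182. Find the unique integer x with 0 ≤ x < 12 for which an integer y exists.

2

Euclid: 3367 = 3·1092 + 91; 1092 = 12·91 + 0 → gcd = 91; 182 = 91·2.
Back-substitution yields 3367·(1) + 1092·(-3) = 91, so one solution is x = 1·2 = 2, y = -3·2 = -6.
Solutions in x differ by 1092/91 = 12; the one in [0, 12) is 2 mod 12 = 2.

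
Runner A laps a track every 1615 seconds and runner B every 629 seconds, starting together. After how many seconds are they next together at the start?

59755

gcd first: 1615 = 2·629 + 357; 629 = 1·357 + 272; 357 = 1·272 + 85; 272 = 3·85 + 17; 85 = 5·17 + 0 → gcd = 17
lcm = 1615·629/gcd = 1015835/17 = 59755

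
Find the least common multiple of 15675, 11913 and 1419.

12806475

lcm(15675, 11913) = 15675·11913/gcd = 186736275/627 = 297825
lcm(297825, 1419) = 297825·1419/gcd = 422613675/33 = 12806475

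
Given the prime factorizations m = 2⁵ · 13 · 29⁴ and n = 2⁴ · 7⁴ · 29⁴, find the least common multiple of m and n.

706443579296

max exponent per prime: 2⁵ · 7⁴ · 13 · 29⁴ = 706443579296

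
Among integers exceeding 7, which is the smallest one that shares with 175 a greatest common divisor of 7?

14

gcd(x, 175) = 7 forces 7 | x; write x = 7s. Then gcd(7s, 7·25) = 7·gcd(s, 25), so need gcd(s, 25) = 1.
7s > 7 gives s ≥ 2. The least s ≥ 2 coprime to 25 is 2, so x = 7·2 = 14.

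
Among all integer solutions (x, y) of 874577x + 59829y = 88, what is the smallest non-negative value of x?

Euclid: 874577 = 14·59829 + 36971; 59829 = 1·36971 + 22858; 36971 = 1·22858 + 14113; 22858 = 1·14113 + 8745; 14113 = 1·8745 + 5368; 8745 = 1·5368 + 3377; 5368 = 1·3377 + 1991; 3377 = 1·1991 + 1386; 1991 = 1·1386 + 605; 1386 = 2·605 + 176; 605 = 3·176 + 77; 176 = 2·77 + 22; 77 = 3·22 + 11; 22 = 2·11 + 0 → gcd = 11; 88 = 11·8.
Back-substitution yields 874577·(2374) + 59829·(-34703) = 11, so one solution is x = 2374·8 = 18992, y = -34703·8 = -277624.
Solutions in x differ by 59829/11 = 5439; the one in [0, 5439) is 18992 mod 5439 = 2675.

2675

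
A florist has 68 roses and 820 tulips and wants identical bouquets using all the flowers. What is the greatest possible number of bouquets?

4

68 = 2² · 17
820 = 2² · 5 · 41
Common: 2² = 4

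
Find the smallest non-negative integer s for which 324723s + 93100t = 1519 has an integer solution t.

Euclid: 324723 = 3·93100 + 45423; 93100 = 2·45423 + 2254; 45423 = 20·2254 + 343; 2254 = 6·343 + 196; 343 = 1·196 + 147; 196 = 1·147 + 49; 147 = 3·49 + 0 → gcd = 49; 1519 = 49·31.
Back-substitution yields 324723·(-537) + 93100·(1873) = 49, so one solution is s = -537·31 = -16647, t = 1873·31 = 58063.
Solutions in s differ by 93100/49 = 1900; the one in [0, 1900) is -16647 mod 1900 = 453.

453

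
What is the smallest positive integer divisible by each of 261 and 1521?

gcd first: 1521 = 5·261 + 216; 261 = 1·216 + 45; 216 = 4·45 + 36; 45 = 1·36 + 9; 36 = 4·9 + 0 → gcd = 9
lcm = 261·1521/gcd = 396981/9 = 44109

44109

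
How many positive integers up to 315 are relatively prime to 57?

Prime factors of 57: 3, 19. Count integers ≤ 315 divisible by none of them.
By inclusion–exclusion: 315 − ⌊315/3⌋ − ⌊315/19⌋ + ⌊315/57⌋ = 199.

199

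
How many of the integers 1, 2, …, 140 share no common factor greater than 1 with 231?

Prime factors of 231: 3, 7, 11. Count integers ≤ 140 divisible by none of them.
By inclusion–exclusion: 140 − ⌊140/3⌋ − ⌊140/7⌋ − ⌊140/11⌋ + ⌊140/21⌋ + ⌊140/33⌋ + ⌊140/77⌋ − ⌊140/231⌋ = 73.

73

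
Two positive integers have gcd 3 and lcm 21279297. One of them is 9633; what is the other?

p·q = gcd·lcm = 3·21279297 = 63837891, so q = 63837891/9633 = 6627.

6627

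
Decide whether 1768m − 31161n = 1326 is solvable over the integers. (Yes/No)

Yes

By Bézout, 1768m − 31161n = 1326 has integer solutions iff gcd(1768, 31161) | 1326.
Euclid: 31161 = 17·1768 + 1105; 1768 = 1·1105 + 663; 1105 = 1·663 + 442; 663 = 1·442 + 221; 442 = 2·221 + 0. gcd = 221; 1326 mod 221 = 0. Yes.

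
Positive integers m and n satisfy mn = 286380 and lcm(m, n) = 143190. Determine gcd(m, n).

From gcd × lcm = mn: gcd = 286380 / 143190 = 2.

2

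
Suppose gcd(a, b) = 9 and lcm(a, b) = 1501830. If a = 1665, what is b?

8118

a·b = gcd·lcm = 9·1501830 = 13516470, so b = 13516470/1665 = 8118.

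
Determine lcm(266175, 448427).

gcd first: 448427 = 1·266175 + 182252; 266175 = 1·182252 + 83923; 182252 = 2·83923 + 14406; 83923 = 5·14406 + 11893; 14406 = 1·11893 + 2513; 11893 = 4·2513 + 1841; 2513 = 1·1841 + 672; 1841 = 2·672 + 497; 672 = 1·497 + 175; 497 = 2·175 + 147; 175 = 1·147 + 28; 147 = 5·28 + 7; 28 = 4·7 + 0 → gcd = 7
lcm = 266175·448427/gcd = 119360056725/7 = 17051436675

17051436675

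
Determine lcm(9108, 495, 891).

lcm(9108, 495) = 9108·495/gcd = 4508460/99 = 45540
lcm(45540, 891) = 45540·891/gcd = 40576140/99 = 409860

409860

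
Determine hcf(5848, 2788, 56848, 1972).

5848 = 2³ · 17 · 43; 2788 = 2² · 17 · 41; 56848 = 2⁴ · 11 · 17 · 19; 1972 = 2² · 17 · 29
gcd takes min exponent of each prime: 2² · 17 = 68

68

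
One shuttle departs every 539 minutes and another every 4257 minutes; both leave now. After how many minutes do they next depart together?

208593

gcd first: 4257 = 7·539 + 484; 539 = 1·484 + 55; 484 = 8·55 + 44; 55 = 1·44 + 11; 44 = 4·11 + 0 → gcd = 11
lcm = 539·4257/gcd = 2294523/11 = 208593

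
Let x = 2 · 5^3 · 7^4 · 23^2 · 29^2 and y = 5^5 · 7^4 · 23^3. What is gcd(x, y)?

158766125

min exponent per shared prime: 5^3 · 7^4 · 23^2 = 158766125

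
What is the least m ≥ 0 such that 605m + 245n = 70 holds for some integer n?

7

Reduce mod 245: 605m ≡ 70 (mod 245). With g = gcd(605, 245) = 5 dividing 70, divide through: 121m ≡ 14 (mod 49).
Since gcd(121, 49) = 1, m ≡ 14·(121)⁻¹ ≡ 7 (mod 49). Smallest non-negative: 7.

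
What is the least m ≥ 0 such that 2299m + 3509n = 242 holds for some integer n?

Euclid: 3509 = 1·2299 + 1210; 2299 = 1·1210 + 1089; 1210 = 1·1089 + 121; 1089 = 9·121 + 0 → gcd = 121; 242 = 121·2.
Back-substitution yields 2299·(-3) + 3509·(2) = 121, so one solution is m = -3·2 = -6, n = 2·2 = 4.
Solutions in m differ by 3509/121 = 29; the one in [0, 29) is -6 mod 29 = 23.

23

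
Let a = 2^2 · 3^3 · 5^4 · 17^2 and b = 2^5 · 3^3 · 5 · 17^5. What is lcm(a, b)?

max exponent per prime: 2^5 · 3^3 · 5^4 · 17^5 = 766722780000

766722780000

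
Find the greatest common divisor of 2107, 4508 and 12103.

2107 = 7² · 43; 4508 = 2² · 7² · 23; 12103 = 7² · 13 · 19
gcd takes min exponent of each prime: 7² = 49

49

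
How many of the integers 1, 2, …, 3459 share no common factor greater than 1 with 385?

Prime factors of 385: 5, 7, 11. Count integers ≤ 3459 divisible by none of them.
By inclusion–exclusion: 3459 − ⌊3459/5⌋ − ⌊3459/7⌋ − ⌊3459/11⌋ + ⌊3459/35⌋ + ⌊3459/55⌋ + ⌊3459/77⌋ − ⌊3459/385⌋ = 2156.

2156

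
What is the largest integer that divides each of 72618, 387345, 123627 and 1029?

147

gcd(72618, 387345): 387345 = 5·72618 + 24255; 72618 = 2·24255 + 24108; 24255 = 1·24108 + 147; 24108 = 164·147 + 0 → 147
gcd(147, 123627): 123627 = 841·147 + 0 → 147
gcd(147, 1029): 1029 = 7·147 + 0 → 147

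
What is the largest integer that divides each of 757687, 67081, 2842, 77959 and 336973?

gcd(757687, 67081): 757687 = 11·67081 + 19796; 67081 = 3·19796 + 7693; 19796 = 2·7693 + 4410; 7693 = 1·4410 + 3283; 4410 = 1·3283 + 1127; 3283 = 2·1127 + 1029; 1127 = 1·1029 + 98; 1029 = 10·98 + 49; 98 = 2·49 + 0 → 49
gcd(49, 2842): 2842 = 58·49 + 0 → 49
gcd(49, 77959): 77959 = 1591·49 + 0 → 49
gcd(49, 336973): 336973 = 6877·49 + 0 → 49

49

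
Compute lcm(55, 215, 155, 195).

2859285

55 = 5 · 11; 215 = 5 · 43; 155 = 5 · 31; 195 = 3 · 5 · 13
lcm takes max exponent of each prime: 3 · 5 · 11 · 13 · 31 · 43 = 2859285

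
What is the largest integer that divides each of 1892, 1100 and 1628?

44

gcd(1892, 1100): 1892 = 1·1100 + 792; 1100 = 1·792 + 308; 792 = 2·308 + 176; 308 = 1·176 + 132; 176 = 1·132 + 44; 132 = 3·44 + 0 → 44
gcd(44, 1628): 1628 = 37·44 + 0 → 44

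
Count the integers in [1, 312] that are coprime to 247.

Prime factors of 247: 13, 19. Count integers ≤ 312 divisible by none of them.
By inclusion–exclusion: 312 − ⌊312/13⌋ − ⌊312/19⌋ + ⌊312/247⌋ = 273.

273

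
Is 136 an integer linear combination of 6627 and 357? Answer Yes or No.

No

By Bézout, 6627x − 357y = 136 has integer solutions iff gcd(6627, 357) | 136.
Euclid: 6627 = 18·357 + 201; 357 = 1·201 + 156; 201 = 1·156 + 45; 156 = 3·45 + 21; 45 = 2·21 + 3; 21 = 7·3 + 0. gcd = 3; 136 mod 3 = 1. No.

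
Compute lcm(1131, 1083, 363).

49403211

1131 = 3 · 13 · 29; 1083 = 3 · 19²; 363 = 3 · 11²
lcm takes max exponent of each prime: 3 · 11² · 13 · 19² · 29 = 49403211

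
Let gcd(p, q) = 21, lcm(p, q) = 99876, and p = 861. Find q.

2436

p·q = gcd·lcm = 21·99876 = 2097396, so q = 2097396/861 = 2436.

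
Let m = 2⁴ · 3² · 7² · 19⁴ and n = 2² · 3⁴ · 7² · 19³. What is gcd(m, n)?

12099276

min exponent per shared prime: 2² · 3² · 7² · 19³ = 12099276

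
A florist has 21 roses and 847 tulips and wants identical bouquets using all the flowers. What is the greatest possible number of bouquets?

21 = 3 · 7
847 = 7 · 11²
Common: 7 = 7

7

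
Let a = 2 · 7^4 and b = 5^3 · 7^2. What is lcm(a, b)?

600250

max exponent per prime: 2 · 5^3 · 7^4 = 600250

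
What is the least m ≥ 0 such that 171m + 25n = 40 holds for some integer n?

Reduce mod 25: 171m ≡ 40 (mod 25). With g = gcd(171, 25) = 1 dividing 40, divide through: 171m ≡ 40 (mod 25).
Since gcd(171, 25) = 1, m ≡ 40·(171)⁻¹ ≡ 15 (mod 25). Smallest non-negative: 15.

15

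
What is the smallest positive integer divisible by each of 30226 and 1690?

gcd first: 30226 = 17·1690 + 1496; 1690 = 1·1496 + 194; 1496 = 7·194 + 138; 194 = 1·138 + 56; 138 = 2·56 + 26; 56 = 2·26 + 4; 26 = 6·4 + 2; 4 = 2·2 + 0 → gcd = 2
lcm = 30226·1690/gcd = 51081940/2 = 25540970

25540970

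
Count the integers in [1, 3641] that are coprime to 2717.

Prime factors of 2717: 11, 13, 19. Count integers ≤ 3641 divisible by none of them.
By inclusion–exclusion: 3641 − ⌊3641/11⌋ − ⌊3641/13⌋ − ⌊3641/19⌋ + ⌊3641/143⌋ + ⌊3641/209⌋ + ⌊3641/247⌋ − ⌊3641/2717⌋ = 2894.

2894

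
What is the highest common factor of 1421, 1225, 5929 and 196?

49

1421 = 7² · 29; 1225 = 5² · 7²; 5929 = 7² · 11²; 196 = 2² · 7²
gcd takes min exponent of each prime: 7² = 49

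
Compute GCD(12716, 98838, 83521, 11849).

gcd(12716, 98838): 98838 = 7·12716 + 9826; 12716 = 1·9826 + 2890; 9826 = 3·2890 + 1156; 2890 = 2·1156 + 578; 1156 = 2·578 + 0 → 578
gcd(578, 83521): 83521 = 144·578 + 289; 578 = 2·289 + 0 → 289
gcd(289, 11849): 11849 = 41·289 + 0 → 289

289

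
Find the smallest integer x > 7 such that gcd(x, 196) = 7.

196 = 7·28. Any x with gcd(x, 196) = 7 is a multiple of 7, say 7s, with s coprime to 28.
Need s > 7/7, so s ≥ 2. First s ≥ 2 with gcd(s, 28) = 1 is s = 3. Thus x = 7·3 = 21.

21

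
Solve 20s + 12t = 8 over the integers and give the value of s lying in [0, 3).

Euclid: 20 = 1·12 + 8; 12 = 1·8 + 4; 8 = 2·4 + 0 → gcd = 4; 8 = 4·2.
Back-substitution yields 20·(-1) + 12·(2) = 4, so one solution is s = -1·2 = -2, t = 2·2 = 4.
Solutions in s differ by 12/4 = 3; the one in [0, 3) is -2 mod 3 = 1.

1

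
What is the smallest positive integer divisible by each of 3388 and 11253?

315084

3388 = 2² · 7 · 11²; 11253 = 3 · 11² · 31
max exponents: 2² · 3 · 7 · 11² · 31 = 315084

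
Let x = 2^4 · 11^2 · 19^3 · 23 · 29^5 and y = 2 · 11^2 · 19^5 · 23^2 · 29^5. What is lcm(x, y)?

max exponent per prime: 2^4 · 11^2 · 19^5 · 23^2 · 29^5 = 52013852199933020144

52013852199933020144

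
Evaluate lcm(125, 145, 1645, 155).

36971375

lcm(125, 145) = 125·145/gcd = 18125/5 = 3625
lcm(3625, 1645) = 3625·1645/gcd = 5963125/5 = 1192625
lcm(1192625, 155) = 1192625·155/gcd = 184856875/5 = 36971375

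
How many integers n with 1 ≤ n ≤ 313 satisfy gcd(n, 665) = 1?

Prime factors of 665: 5, 7, 19. Count integers ≤ 313 divisible by none of them.
By inclusion–exclusion: 313 − ⌊313/5⌋ − ⌊313/7⌋ − ⌊313/19⌋ + ⌊313/35⌋ + ⌊313/95⌋ + ⌊313/133⌋ − ⌊313/665⌋ = 204.

204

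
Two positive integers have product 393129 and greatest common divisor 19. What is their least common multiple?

20691

Since gcd(a,b)·lcm(a,b) = ab, lcm = 393129/19 = 20691.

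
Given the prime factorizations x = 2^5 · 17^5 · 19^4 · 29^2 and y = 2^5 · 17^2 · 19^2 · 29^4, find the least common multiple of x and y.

max exponent per prime: 2^5 · 17^5 · 19^4 · 29^4 = 4187945107369928224

4187945107369928224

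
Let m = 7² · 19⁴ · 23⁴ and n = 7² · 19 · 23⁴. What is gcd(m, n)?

min exponent per shared prime: 7² · 19 · 23⁴ = 260531971

260531971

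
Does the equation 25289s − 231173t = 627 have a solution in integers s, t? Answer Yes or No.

Yes

By Bézout, 25289s − 231173t = 627 has integer solutions iff gcd(25289, 231173) | 627.
Euclid: 231173 = 9·25289 + 3572; 25289 = 7·3572 + 285; 3572 = 12·285 + 152; 285 = 1·152 + 133; 152 = 1·133 + 19; 133 = 7·19 + 0. gcd = 19; 627 mod 19 = 0. Yes.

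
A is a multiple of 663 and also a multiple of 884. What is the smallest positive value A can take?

2652

gcd first: 884 = 1·663 + 221; 663 = 3·221 + 0 → gcd = 221
lcm = 663·884/gcd = 586092/221 = 2652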